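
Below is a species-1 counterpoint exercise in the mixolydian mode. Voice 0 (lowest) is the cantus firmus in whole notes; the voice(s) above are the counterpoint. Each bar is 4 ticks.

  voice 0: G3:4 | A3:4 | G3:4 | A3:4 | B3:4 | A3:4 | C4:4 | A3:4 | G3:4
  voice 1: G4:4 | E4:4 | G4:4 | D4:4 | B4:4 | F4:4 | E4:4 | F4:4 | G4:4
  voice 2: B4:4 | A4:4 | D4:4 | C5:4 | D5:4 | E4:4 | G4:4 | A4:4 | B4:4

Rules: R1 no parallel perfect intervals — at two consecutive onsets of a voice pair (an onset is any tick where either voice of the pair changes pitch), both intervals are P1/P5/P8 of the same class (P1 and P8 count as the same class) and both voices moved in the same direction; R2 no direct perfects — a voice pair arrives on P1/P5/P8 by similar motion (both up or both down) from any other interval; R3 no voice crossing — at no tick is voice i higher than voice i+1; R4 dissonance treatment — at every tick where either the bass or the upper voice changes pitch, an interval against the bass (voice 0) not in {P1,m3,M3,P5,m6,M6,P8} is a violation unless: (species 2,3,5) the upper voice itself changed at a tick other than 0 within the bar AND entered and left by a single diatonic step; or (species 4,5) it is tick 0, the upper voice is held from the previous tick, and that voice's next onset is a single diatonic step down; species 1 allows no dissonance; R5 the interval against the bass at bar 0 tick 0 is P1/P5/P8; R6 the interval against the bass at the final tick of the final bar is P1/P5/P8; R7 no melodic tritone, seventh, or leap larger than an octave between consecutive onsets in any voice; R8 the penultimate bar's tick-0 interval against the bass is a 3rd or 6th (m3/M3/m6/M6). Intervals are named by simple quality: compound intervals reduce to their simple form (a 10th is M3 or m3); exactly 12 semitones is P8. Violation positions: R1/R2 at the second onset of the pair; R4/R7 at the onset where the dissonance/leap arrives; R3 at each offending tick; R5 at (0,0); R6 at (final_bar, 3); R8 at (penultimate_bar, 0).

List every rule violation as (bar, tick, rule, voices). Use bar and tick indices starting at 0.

(0, 0, R5, (0, 2))
(2, 0, R2, (0, 2))
(2, 0, R3, (1, 2))
(2, 1, R3, (1, 2))
(2, 2, R3, (1, 2))
(2, 3, R3, (1, 2))
(3, 0, R4, (0, 1))
(3, 0, R7, (2,))
(4, 0, R2, (0, 1))
(5, 0, R2, (0, 2))
(5, 0, R3, (1, 2))
(5, 0, R7, (1,))
(5, 0, R7, (2,))
(5, 1, R3, (1, 2))
(5, 2, R3, (1, 2))
(5, 3, R3, (1, 2))
(6, 0, R1, (0, 2))
(7, 0, R8, (0, 2))
(8, 3, R6, (0, 2))

bar 0: v0=G3 v1=G4 v2=B4 downbeat M3
bar 1: v0=A3 v1=E4 v2=A4 downbeat P8
bar 2: v0=G3 v1=G4 v2=D4 downbeat P5
bar 3: v0=A3 v1=D4 v2=C5 downbeat m3
bar 4: v0=B3 v1=B4 v2=D5 downbeat m3
bar 5: v0=A3 v1=F4 v2=E4 downbeat P5
bar 6: v0=C4 v1=E4 v2=G4 downbeat P5
bar 7: v0=A3 v1=F4 v2=A4 downbeat P8
bar 8: v0=G3 v1=G4 v2=B4 downbeat M3
  -> R5 @ bar 0 tick 0 v(0, 2): opens on M3
  -> R2 @ bar 2 tick 0 v(0, 2): A3/A4 P8 -> G3/D4 P5 similar
  -> R3 @ bar 2 tick 0 v(1, 2): G4 above D4
  -> R3 @ bar 2 tick 1 v(1, 2): G4 above D4
  -> R3 @ bar 2 tick 2 v(1, 2): G4 above D4
  -> R3 @ bar 2 tick 3 v(1, 2): G4 above D4
  -> R4 @ bar 3 tick 0 v(0, 1): A3/D4 P4 untreated
  -> R7 @ bar 3 tick 0 v(2,): D4->C5 leap 10st
  -> R2 @ bar 4 tick 0 v(0, 1): A3/D4 P4 -> B3/B4 P8 similar
  -> R2 @ bar 5 tick 0 v(0, 2): B3/D5 m3 -> A3/E4 P5 similar
  -> R3 @ bar 5 tick 0 v(1, 2): F4 above E4
  -> R7 @ bar 5 tick 0 v(1,): B4->F4 leap 6st
  -> R7 @ bar 5 tick 0 v(2,): D5->E4 leap 10st
  -> R3 @ bar 5 tick 1 v(1, 2): F4 above E4
  -> R3 @ bar 5 tick 2 v(1, 2): F4 above E4
  -> R3 @ bar 5 tick 3 v(1, 2): F4 above E4
  -> R1 @ bar 6 tick 0 v(0, 2): A3/E4 P5 -> C4/G4 P5 similar
  -> R8 @ bar 7 tick 0 v(0, 2): penult P8 not 3rd/6th
  -> R6 @ bar 8 tick 3 v(0, 2): closes on M3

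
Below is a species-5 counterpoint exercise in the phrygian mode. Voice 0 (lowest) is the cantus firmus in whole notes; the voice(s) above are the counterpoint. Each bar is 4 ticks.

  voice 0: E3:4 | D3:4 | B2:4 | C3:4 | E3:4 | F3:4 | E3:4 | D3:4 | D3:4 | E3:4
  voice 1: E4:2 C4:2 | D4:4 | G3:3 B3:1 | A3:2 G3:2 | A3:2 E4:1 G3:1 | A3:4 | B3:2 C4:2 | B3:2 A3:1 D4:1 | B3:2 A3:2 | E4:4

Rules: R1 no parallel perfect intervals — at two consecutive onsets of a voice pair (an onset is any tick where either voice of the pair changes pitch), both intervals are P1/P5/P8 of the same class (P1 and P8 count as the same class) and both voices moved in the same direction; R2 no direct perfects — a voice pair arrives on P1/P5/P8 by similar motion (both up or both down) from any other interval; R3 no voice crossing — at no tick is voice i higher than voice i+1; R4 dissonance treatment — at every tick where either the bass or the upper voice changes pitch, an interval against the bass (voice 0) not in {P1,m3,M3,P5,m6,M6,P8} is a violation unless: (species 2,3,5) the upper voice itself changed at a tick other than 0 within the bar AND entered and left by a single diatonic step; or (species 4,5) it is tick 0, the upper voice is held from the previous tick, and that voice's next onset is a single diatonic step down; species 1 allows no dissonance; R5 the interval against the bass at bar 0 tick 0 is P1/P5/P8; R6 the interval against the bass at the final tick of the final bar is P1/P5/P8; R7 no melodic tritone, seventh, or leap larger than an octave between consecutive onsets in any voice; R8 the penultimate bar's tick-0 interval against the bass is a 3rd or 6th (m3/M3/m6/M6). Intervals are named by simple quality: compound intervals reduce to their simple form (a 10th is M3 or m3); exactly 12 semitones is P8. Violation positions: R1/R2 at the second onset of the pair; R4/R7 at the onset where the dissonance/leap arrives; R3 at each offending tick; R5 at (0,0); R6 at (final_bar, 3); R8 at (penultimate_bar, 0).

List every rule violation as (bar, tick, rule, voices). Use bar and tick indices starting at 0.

(4, 0, R4, (0, 1))
(9, 0, R2, (0, 1))

bar 0: v0=E3 v1=E4 downbeat P8
bar 1: v0=D3 v1=D4 downbeat P8
bar 2: v0=B2 v1=G3 downbeat m6
bar 3: v0=C3 v1=A3 downbeat M6
bar 4: v0=E3 v1=A3 downbeat P4
bar 5: v0=F3 v1=A3 downbeat M3
bar 6: v0=E3 v1=B3 downbeat P5
bar 7: v0=D3 v1=B3 downbeat M6
bar 8: v0=D3 v1=B3 downbeat M6
bar 9: v0=E3 v1=E4 downbeat P8
  -> R4 @ bar 4 tick 0 v(0, 1): E3/A3 P4 untreated
  -> R2 @ bar 9 tick 0 v(0, 1): D3/A3 P5 -> E3/E4 P8 similar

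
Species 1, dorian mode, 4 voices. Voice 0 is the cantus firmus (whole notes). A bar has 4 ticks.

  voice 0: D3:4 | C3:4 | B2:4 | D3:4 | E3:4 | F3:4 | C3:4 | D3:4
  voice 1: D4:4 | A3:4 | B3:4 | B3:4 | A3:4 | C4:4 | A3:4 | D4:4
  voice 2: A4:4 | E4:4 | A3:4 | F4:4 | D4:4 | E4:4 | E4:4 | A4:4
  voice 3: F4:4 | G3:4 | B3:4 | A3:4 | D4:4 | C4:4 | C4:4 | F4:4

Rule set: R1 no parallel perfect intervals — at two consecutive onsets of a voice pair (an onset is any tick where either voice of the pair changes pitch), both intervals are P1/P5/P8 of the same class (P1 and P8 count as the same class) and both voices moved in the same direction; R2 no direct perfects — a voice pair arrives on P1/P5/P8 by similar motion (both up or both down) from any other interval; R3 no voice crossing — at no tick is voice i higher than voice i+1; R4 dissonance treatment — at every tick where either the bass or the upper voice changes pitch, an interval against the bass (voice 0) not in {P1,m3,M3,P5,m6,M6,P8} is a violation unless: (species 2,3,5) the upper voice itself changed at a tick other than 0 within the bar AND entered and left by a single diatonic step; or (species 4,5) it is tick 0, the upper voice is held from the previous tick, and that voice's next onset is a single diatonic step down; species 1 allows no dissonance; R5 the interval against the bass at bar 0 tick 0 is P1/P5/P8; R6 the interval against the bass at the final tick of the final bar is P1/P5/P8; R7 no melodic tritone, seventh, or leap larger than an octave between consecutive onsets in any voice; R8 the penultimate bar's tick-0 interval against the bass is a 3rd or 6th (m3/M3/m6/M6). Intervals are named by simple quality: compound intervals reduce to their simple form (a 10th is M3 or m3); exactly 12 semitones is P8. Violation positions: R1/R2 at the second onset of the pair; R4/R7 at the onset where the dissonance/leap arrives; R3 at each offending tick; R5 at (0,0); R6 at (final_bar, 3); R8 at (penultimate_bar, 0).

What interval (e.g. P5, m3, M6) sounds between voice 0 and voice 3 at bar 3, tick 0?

voice 0=D3 voice 3=A3 -> P5

P5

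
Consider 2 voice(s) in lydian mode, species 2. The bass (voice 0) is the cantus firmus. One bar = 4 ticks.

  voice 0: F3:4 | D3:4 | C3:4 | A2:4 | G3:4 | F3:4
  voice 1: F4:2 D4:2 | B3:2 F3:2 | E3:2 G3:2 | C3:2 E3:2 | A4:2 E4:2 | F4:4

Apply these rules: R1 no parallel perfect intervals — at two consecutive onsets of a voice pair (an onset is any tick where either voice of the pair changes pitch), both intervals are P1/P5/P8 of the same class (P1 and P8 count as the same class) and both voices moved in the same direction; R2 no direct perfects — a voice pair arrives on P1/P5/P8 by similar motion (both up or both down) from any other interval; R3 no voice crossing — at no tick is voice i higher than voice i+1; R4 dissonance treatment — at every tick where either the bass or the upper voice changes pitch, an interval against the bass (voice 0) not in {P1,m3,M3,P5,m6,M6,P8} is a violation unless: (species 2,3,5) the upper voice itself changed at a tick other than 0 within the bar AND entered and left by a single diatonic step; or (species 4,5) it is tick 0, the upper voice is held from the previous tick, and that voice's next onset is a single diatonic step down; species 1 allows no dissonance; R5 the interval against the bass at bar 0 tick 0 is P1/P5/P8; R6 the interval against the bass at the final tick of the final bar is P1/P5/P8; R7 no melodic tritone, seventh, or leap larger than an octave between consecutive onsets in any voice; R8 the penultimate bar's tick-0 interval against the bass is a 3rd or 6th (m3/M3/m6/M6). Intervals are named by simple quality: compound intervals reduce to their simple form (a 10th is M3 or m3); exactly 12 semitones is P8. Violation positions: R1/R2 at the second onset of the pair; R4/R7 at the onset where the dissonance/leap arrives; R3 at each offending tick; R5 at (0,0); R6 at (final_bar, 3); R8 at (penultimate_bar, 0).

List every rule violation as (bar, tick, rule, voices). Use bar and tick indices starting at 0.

bar 0: v0=F3 v1=F4 downbeat P8
bar 1: v0=D3 v1=B3 downbeat M6
bar 2: v0=C3 v1=E3 downbeat M3
bar 3: v0=A2 v1=C3 downbeat m3
bar 4: v0=G3 v1=A4 downbeat M2
bar 5: v0=F3 v1=F4 downbeat P8
  -> R7 @ bar 1 tick 2 v(1,): B3->F3 leap 6st
  -> R4 @ bar 4 tick 0 v(0, 1): G3/A4 M2 untreated
  -> R7 @ bar 4 tick 0 v(0,): A2->G3 leap 10st
  -> R7 @ bar 4 tick 0 v(1,): E3->A4 leap 17st
  -> R8 @ bar 4 tick 0 v(0, 1): penult M2 not 3rd/6th

(1, 2, R7, (1,))
(4, 0, R4, (0, 1))
(4, 0, R7, (0,))
(4, 0, R7, (1,))
(4, 0, R8, (0, 1))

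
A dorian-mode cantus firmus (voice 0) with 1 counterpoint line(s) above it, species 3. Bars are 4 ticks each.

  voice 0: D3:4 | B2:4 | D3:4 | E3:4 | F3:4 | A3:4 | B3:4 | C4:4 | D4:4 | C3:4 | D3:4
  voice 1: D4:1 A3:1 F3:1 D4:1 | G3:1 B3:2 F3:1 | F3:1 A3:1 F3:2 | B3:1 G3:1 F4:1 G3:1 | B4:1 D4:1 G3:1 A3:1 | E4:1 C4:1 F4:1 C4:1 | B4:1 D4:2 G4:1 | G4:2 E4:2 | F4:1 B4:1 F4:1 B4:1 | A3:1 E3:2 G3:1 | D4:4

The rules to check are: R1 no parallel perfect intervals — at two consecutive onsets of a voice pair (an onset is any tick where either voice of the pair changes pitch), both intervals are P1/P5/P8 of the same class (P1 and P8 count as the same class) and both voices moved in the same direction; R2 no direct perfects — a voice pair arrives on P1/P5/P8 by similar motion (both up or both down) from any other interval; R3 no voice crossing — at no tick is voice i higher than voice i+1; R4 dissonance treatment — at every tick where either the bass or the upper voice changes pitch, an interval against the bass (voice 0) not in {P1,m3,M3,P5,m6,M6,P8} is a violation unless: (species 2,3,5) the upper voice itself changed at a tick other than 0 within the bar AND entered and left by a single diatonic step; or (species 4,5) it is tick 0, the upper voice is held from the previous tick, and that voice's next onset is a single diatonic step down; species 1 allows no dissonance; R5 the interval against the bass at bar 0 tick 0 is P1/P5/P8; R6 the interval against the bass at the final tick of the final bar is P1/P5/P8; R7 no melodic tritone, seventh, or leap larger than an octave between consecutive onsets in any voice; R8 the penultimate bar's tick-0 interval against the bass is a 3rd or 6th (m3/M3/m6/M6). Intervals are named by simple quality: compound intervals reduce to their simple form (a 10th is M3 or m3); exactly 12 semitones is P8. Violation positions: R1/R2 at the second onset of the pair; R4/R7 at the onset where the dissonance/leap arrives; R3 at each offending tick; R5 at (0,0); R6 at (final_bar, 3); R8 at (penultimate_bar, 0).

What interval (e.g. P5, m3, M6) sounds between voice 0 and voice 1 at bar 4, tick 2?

M2

voice 0=F3 voice 1=G3 -> M2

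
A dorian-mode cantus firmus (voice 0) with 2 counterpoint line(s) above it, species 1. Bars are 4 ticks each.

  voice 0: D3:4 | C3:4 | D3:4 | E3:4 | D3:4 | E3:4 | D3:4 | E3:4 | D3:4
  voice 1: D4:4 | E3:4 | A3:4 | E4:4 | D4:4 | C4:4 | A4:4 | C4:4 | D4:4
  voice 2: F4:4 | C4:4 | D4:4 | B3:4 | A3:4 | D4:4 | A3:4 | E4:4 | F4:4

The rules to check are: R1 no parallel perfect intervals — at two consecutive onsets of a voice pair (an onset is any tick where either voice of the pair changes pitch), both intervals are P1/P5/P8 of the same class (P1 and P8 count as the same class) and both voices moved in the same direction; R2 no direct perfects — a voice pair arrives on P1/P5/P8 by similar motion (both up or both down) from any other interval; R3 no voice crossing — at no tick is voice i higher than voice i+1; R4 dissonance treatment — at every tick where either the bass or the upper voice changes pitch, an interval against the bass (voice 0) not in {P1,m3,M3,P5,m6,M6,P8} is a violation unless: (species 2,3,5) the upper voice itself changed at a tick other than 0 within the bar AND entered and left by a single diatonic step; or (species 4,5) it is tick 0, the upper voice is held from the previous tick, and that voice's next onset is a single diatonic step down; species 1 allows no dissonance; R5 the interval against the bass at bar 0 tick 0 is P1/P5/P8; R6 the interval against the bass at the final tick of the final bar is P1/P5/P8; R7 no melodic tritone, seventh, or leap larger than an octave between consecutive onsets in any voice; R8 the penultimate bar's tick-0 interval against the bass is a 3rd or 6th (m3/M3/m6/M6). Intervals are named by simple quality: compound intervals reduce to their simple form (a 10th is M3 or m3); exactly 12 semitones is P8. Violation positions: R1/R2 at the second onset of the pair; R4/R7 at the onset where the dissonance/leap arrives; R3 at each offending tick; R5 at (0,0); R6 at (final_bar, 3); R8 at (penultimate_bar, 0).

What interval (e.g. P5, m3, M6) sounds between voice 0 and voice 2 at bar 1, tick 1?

voice 0=C3 voice 2=C4 -> P8

P8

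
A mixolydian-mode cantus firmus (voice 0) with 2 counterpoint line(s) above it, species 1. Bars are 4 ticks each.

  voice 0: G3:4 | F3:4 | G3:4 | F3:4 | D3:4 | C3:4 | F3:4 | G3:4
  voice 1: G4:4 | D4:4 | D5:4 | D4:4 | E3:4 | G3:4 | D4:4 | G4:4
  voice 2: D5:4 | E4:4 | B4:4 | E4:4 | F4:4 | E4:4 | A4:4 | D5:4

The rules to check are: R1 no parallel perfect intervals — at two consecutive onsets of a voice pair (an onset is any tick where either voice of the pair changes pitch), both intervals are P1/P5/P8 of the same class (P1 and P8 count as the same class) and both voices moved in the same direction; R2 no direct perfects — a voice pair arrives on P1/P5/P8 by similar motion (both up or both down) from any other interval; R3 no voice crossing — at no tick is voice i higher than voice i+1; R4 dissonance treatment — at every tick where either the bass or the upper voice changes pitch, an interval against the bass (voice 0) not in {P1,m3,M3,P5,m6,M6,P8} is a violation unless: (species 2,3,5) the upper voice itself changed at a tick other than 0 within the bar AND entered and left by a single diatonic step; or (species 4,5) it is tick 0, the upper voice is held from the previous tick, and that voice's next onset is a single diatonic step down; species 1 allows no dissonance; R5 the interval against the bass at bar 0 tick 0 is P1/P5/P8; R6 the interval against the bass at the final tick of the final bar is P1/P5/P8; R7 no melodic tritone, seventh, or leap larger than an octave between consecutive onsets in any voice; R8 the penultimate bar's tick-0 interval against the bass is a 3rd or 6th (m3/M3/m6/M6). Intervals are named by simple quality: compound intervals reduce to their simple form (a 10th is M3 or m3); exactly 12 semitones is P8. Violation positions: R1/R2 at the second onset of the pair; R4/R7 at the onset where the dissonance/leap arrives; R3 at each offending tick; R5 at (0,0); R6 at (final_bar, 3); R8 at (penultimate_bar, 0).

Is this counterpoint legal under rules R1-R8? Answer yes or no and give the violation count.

No (14 violations)

bar 0: v0=G3 v1=G4 v2=D5 (P5)
bar 1: v0=F3 v1=D4 v2=E4 (M7)
bar 2: v0=G3 v1=D5 v2=B4 (M3)
bar 3: v0=F3 v1=D4 v2=E4 (M7)
bar 4: v0=D3 v1=E3 v2=F4 (m3)
bar 5: v0=C3 v1=G3 v2=E4 (M3)
bar 6: v0=F3 v1=D4 v2=A4 (M3)
bar 7: v0=G3 v1=G4 v2=D5 (P5)
  R4 @ bar1.0: F3/E4 M7 untreated
  R7 @ bar1.0: D5->E4 leap 10st
  R2 @ bar2.0: F3/D4 M6 -> G3/D5 P5 similar
  R3 @ bar2.0: D5 above B4
  R3 @ bar2.1: D5 above B4
  R3 @ bar2.2: D5 above B4
  R3 @ bar2.3: D5 above B4
  R4 @ bar3.0: F3/E4 M7 untreated
  R4 @ bar4.0: D3/E3 M2 untreated
  R7 @ bar4.0: D4->E3 leap 10st
  R2 @ bar6.0: G3/E4 M6 -> D4/A4 P5 similar
  R1 @ bar7.0: D4/A4 P5 -> G4/D5 P5 similar
  R2 @ bar7.0: F3/D4 M6 -> G3/G4 P8 similar
  R2 @ bar7.0: F3/A4 M3 -> G3/D5 P5 similar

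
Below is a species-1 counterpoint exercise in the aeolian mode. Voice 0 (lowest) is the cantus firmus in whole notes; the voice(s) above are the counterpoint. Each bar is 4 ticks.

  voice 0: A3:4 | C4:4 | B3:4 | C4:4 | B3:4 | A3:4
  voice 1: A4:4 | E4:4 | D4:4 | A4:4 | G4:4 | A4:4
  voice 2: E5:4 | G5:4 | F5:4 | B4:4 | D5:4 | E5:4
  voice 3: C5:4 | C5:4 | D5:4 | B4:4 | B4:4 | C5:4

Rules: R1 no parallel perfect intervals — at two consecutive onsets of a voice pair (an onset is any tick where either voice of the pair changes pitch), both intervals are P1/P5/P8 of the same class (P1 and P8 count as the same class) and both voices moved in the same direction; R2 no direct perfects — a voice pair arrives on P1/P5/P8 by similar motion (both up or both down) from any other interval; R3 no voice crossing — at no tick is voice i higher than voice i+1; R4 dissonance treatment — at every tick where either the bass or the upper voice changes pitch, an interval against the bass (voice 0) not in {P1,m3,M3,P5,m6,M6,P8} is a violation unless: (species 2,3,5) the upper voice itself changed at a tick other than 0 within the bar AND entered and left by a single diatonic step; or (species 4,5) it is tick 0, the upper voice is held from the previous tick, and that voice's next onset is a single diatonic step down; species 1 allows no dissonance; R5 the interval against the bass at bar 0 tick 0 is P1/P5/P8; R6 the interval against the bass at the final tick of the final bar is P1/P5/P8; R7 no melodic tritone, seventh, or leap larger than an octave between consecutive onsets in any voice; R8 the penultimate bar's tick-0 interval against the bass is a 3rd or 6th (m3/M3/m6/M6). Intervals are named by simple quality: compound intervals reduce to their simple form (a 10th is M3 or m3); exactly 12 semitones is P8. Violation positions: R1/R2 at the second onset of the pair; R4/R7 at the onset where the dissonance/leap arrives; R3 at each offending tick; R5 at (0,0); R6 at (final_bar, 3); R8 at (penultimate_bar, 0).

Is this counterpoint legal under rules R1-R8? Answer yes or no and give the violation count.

No (30 violations)

bar 0: v0=A3 v1=A4 v2=E5 v3=C5 (m3)
bar 1: v0=C4 v1=E4 v2=G5 v3=C5 (P8)
bar 2: v0=B3 v1=D4 v2=F5 v3=D5 (m3)
bar 3: v0=C4 v1=A4 v2=B4 v3=B4 (M7)
bar 4: v0=B3 v1=G4 v2=D5 v3=B4 (P8)
bar 5: v0=A3 v1=A4 v2=E5 v3=C5 (m3)
  R3 @ bar0.0: E5 above C5
  R5 @ bar0.0: opens on m3
  R3 @ bar0.1: E5 above C5
  R3 @ bar0.2: E5 above C5
  R3 @ bar0.3: E5 above C5
  R1 @ bar1.0: A3/E5 P5 -> C4/G5 P5 similar
  R3 @ bar1.0: G5 above C5
  R3 @ bar1.1: G5 above C5
  R3 @ bar1.2: G5 above C5
  R3 @ bar1.3: G5 above C5
  R3 @ bar2.0: F5 above D5
  R4 @ bar2.0: B3/F5 TT untreated
  R3 @ bar2.1: F5 above D5
  R3 @ bar2.2: F5 above D5
  R3 @ bar2.3: F5 above D5
  R2 @ bar3.0: F5/D5 m3 -> B4/B4 P1 similar
  R4 @ bar3.0: C4/B4 M7 untreated
  R4 @ bar3.0: C4/B4 M7 untreated
  R7 @ bar3.0: F5->B4 leap 6st
  R3 @ bar4.0: D5 above B4
  R8 @ bar4.0: penult P8 not 3rd/6th
  R3 @ bar4.1: D5 above B4
  R3 @ bar4.2: D5 above B4
  R3 @ bar4.3: D5 above B4
  R1 @ bar5.0: G4/D5 P5 -> A4/E5 P5 similar
  R3 @ bar5.0: E5 above C5
  R3 @ bar5.1: E5 above C5
  R3 @ bar5.2: E5 above C5
  R3 @ bar5.3: E5 above C5
  R6 @ bar5.3: closes on m3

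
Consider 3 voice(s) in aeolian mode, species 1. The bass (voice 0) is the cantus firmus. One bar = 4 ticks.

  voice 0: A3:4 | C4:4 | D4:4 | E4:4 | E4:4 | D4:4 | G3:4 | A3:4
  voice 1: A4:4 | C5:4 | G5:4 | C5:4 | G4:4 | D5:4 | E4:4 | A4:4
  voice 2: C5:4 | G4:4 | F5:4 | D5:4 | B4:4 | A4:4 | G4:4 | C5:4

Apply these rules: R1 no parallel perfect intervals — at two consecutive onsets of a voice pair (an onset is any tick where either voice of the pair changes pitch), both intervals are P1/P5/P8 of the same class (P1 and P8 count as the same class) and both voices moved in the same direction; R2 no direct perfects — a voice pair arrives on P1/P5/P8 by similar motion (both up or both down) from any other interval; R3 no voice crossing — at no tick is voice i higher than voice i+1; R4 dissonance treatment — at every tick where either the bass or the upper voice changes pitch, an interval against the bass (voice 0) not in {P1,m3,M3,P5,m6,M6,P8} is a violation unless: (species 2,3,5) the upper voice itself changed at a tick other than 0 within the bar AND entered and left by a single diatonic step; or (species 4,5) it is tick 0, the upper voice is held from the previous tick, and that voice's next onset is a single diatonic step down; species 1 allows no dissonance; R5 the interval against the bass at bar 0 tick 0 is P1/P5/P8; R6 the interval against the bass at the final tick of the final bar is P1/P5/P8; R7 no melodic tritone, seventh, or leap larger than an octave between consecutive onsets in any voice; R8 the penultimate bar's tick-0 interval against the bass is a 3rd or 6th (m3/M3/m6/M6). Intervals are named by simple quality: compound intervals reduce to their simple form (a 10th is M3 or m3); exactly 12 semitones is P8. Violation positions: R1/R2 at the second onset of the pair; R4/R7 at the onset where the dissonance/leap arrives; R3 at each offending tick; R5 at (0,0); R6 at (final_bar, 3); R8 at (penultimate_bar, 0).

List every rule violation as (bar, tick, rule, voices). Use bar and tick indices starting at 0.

bar 0: v0=A3 v1=A4 v2=C5 downbeat m3
bar 1: v0=C4 v1=C5 v2=G4 downbeat P5
bar 2: v0=D4 v1=G5 v2=F5 downbeat m3
bar 3: v0=E4 v1=C5 v2=D5 downbeat m7
bar 4: v0=E4 v1=G4 v2=B4 downbeat P5
bar 5: v0=D4 v1=D5 v2=A4 downbeat P5
bar 6: v0=G3 v1=E4 v2=G4 downbeat P8
bar 7: v0=A3 v1=A4 v2=C5 downbeat m3
  -> R5 @ bar 0 tick 0 v(0, 2): opens on m3
  -> R1 @ bar 1 tick 0 v(0, 1): A3/A4 P8 -> C4/C5 P8 similar
  -> R3 @ bar 1 tick 0 v(1, 2): C5 above G4
  -> R3 @ bar 1 tick 1 v(1, 2): C5 above G4
  -> R3 @ bar 1 tick 2 v(1, 2): C5 above G4
  -> R3 @ bar 1 tick 3 v(1, 2): C5 above G4
  -> R3 @ bar 2 tick 0 v(1, 2): G5 above F5
  -> R4 @ bar 2 tick 0 v(0, 1): D4/G5 P4 untreated
  -> R7 @ bar 2 tick 0 v(2,): G4->F5 leap 10st
  -> R3 @ bar 2 tick 1 v(1, 2): G5 above F5
  -> R3 @ bar 2 tick 2 v(1, 2): G5 above F5
  -> R3 @ bar 2 tick 3 v(1, 2): G5 above F5
  -> R4 @ bar 3 tick 0 v(0, 2): E4/D5 m7 untreated
  -> R1 @ bar 5 tick 0 v(0, 2): E4/B4 P5 -> D4/A4 P5 similar
  -> R3 @ bar 5 tick 0 v(1, 2): D5 above A4
  -> R3 @ bar 5 tick 1 v(1, 2): D5 above A4
  -> R3 @ bar 5 tick 2 v(1, 2): D5 above A4
  -> R3 @ bar 5 tick 3 v(1, 2): D5 above A4
  -> R2 @ bar 6 tick 0 v(0, 2): D4/A4 P5 -> G3/G4 P8 similar
  -> R7 @ bar 6 tick 0 v(1,): D5->E4 leap 10st
  -> R8 @ bar 6 tick 0 v(0, 2): penult P8 not 3rd/6th
  -> R2 @ bar 7 tick 0 v(0, 1): G3/E4 M6 -> A3/A4 P8 similar
  -> R6 @ bar 7 tick 3 v(0, 2): closes on m3

(0, 0, R5, (0, 2))
(1, 0, R1, (0, 1))
(1, 0, R3, (1, 2))
(1, 1, R3, (1, 2))
(1, 2, R3, (1, 2))
(1, 3, R3, (1, 2))
(2, 0, R3, (1, 2))
(2, 0, R4, (0, 1))
(2, 0, R7, (2,))
(2, 1, R3, (1, 2))
(2, 2, R3, (1, 2))
(2, 3, R3, (1, 2))
(3, 0, R4, (0, 2))
(5, 0, R1, (0, 2))
(5, 0, R3, (1, 2))
(5, 1, R3, (1, 2))
(5, 2, R3, (1, 2))
(5, 3, R3, (1, 2))
(6, 0, R2, (0, 2))
(6, 0, R7, (1,))
(6, 0, R8, (0, 2))
(7, 0, R2, (0, 1))
(7, 3, R6, (0, 2))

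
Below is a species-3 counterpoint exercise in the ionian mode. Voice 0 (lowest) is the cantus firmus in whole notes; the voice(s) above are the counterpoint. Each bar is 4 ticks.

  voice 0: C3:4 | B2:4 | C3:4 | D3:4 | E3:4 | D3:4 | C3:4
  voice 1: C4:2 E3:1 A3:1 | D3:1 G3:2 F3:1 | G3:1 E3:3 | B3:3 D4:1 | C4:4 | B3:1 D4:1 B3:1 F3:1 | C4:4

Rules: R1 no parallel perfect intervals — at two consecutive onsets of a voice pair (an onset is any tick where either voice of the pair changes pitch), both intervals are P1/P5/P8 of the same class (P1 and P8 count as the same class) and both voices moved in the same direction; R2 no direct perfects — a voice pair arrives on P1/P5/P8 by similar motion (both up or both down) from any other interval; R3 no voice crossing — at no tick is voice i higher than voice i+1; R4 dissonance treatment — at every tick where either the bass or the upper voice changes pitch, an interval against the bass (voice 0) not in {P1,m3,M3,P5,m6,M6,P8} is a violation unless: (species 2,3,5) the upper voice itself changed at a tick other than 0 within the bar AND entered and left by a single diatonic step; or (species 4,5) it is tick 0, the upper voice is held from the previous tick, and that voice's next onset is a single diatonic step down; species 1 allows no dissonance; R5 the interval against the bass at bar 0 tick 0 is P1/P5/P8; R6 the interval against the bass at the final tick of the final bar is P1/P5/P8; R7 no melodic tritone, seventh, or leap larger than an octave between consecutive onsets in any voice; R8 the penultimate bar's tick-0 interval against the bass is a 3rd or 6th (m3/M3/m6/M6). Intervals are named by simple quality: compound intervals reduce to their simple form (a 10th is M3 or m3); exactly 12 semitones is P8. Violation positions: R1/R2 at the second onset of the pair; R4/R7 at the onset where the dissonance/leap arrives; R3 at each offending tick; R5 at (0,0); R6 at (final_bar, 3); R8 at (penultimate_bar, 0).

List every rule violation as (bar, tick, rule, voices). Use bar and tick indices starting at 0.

(2, 0, R2, (0, 1))
(5, 3, R7, (1,))

bar 0: v0=C3 v1=C4 downbeat P8
bar 1: v0=B2 v1=D3 downbeat m3
bar 2: v0=C3 v1=G3 downbeat P5
bar 3: v0=D3 v1=B3 downbeat M6
bar 4: v0=E3 v1=C4 downbeat m6
bar 5: v0=D3 v1=B3 downbeat M6
bar 6: v0=C3 v1=C4 downbeat P8
  -> R2 @ bar 2 tick 0 v(0, 1): B2/F3 TT -> C3/G3 P5 similar
  -> R7 @ bar 5 tick 3 v(1,): B3->F3 leap 6st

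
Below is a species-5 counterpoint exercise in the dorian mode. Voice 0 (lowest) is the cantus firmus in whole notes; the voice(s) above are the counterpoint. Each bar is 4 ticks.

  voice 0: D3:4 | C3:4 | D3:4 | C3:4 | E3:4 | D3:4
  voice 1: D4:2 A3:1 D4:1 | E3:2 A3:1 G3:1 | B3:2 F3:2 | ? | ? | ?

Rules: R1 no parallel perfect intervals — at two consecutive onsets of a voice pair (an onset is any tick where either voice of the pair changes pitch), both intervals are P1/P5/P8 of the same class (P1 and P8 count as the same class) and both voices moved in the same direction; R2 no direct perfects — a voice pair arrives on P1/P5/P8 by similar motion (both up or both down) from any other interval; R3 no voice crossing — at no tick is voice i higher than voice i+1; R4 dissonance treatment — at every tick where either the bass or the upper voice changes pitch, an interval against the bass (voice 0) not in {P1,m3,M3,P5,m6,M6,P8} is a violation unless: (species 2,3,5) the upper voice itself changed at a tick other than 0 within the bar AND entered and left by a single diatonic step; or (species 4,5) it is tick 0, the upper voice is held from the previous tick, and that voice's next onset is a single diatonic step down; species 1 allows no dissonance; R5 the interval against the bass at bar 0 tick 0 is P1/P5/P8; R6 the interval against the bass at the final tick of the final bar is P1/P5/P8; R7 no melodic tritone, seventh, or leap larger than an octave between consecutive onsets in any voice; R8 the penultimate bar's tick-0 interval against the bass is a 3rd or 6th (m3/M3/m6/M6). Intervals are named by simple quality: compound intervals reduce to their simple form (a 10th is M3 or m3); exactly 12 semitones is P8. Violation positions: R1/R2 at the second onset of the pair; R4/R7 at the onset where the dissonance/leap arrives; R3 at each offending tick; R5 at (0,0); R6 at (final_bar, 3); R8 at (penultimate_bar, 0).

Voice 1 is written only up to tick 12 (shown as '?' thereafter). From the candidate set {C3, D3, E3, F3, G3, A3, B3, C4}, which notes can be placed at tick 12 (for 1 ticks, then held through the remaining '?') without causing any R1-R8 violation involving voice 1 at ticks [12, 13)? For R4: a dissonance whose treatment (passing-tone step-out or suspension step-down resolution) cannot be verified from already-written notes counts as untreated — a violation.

{A3, C4, E3, G3}

C3: violates R2
D3: violates R4
E3: legal
F3: violates R4
G3: legal
A3: legal
B3: violates R4,R7
C4: legal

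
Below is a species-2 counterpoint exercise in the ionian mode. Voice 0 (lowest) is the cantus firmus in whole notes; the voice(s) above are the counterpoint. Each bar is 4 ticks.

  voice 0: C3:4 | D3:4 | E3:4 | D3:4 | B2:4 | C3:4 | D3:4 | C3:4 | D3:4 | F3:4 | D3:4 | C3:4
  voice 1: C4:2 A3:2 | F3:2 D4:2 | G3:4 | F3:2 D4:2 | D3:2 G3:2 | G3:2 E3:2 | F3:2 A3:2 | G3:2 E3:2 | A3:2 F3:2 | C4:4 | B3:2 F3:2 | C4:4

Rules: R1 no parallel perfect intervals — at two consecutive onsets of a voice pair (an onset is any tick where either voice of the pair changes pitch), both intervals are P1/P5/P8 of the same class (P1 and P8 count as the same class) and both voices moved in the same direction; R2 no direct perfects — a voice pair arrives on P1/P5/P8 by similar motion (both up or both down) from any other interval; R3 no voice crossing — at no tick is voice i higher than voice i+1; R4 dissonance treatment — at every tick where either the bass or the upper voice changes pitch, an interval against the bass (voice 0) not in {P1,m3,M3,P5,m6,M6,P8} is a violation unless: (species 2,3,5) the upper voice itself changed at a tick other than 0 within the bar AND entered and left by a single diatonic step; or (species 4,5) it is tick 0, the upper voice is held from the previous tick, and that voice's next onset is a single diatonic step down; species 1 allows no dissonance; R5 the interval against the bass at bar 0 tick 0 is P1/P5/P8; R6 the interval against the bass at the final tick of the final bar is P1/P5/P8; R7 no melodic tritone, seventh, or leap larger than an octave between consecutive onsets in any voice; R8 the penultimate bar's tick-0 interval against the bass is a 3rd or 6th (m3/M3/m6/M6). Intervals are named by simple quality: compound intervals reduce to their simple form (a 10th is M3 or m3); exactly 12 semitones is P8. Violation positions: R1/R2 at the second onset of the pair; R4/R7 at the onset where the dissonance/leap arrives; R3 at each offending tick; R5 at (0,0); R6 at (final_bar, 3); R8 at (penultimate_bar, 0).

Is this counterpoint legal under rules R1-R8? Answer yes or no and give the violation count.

No (4 violations)

bar 0: v0=C3 v1=C4 (P8)
bar 1: v0=D3 v1=F3 (m3)
bar 2: v0=E3 v1=G3 (m3)
bar 3: v0=D3 v1=F3 (m3)
bar 4: v0=B2 v1=D3 (m3)
bar 5: v0=C3 v1=G3 (P5)
bar 6: v0=D3 v1=F3 (m3)
bar 7: v0=C3 v1=G3 (P5)
bar 8: v0=D3 v1=A3 (P5)
bar 9: v0=F3 v1=C4 (P5)
bar 10: v0=D3 v1=B3 (M6)
bar 11: v0=C3 v1=C4 (P8)
  R1 @ bar7.0: D3/A3 P5 -> C3/G3 P5 similar
  R2 @ bar8.0: C3/E3 M3 -> D3/A3 P5 similar
  R2 @ bar9.0: D3/F3 m3 -> F3/C4 P5 similar
  R7 @ bar10.2: B3->F3 leap 6st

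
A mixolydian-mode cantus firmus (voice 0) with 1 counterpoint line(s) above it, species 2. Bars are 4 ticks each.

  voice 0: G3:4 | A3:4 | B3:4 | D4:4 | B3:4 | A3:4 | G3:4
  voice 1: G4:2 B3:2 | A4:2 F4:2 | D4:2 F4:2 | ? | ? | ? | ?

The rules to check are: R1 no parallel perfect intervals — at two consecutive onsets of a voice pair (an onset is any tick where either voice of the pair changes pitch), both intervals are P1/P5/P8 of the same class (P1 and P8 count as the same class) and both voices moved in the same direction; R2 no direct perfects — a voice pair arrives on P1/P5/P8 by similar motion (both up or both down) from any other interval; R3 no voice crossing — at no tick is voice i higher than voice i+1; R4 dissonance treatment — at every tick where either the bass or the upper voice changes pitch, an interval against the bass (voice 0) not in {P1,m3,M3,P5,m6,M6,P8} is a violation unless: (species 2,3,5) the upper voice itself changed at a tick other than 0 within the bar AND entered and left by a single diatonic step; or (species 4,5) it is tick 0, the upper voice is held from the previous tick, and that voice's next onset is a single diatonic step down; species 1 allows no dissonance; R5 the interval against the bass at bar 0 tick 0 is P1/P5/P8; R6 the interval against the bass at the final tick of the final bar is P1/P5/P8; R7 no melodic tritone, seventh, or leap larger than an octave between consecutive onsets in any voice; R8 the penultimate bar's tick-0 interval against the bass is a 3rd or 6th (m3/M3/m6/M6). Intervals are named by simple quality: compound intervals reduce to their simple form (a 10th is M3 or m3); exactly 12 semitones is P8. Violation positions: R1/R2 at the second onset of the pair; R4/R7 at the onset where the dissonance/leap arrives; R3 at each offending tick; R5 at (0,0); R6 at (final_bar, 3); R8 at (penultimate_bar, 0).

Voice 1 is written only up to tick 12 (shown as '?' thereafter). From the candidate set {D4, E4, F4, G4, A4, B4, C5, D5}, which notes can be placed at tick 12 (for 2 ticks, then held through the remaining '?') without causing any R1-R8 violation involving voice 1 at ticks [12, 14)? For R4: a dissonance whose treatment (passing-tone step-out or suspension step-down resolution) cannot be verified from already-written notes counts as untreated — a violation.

{D4, F4}

D4: legal
E4: violates R4
F4: legal
G4: violates R4
A4: violates R2
B4: violates R7
C5: violates R4
D5: violates R2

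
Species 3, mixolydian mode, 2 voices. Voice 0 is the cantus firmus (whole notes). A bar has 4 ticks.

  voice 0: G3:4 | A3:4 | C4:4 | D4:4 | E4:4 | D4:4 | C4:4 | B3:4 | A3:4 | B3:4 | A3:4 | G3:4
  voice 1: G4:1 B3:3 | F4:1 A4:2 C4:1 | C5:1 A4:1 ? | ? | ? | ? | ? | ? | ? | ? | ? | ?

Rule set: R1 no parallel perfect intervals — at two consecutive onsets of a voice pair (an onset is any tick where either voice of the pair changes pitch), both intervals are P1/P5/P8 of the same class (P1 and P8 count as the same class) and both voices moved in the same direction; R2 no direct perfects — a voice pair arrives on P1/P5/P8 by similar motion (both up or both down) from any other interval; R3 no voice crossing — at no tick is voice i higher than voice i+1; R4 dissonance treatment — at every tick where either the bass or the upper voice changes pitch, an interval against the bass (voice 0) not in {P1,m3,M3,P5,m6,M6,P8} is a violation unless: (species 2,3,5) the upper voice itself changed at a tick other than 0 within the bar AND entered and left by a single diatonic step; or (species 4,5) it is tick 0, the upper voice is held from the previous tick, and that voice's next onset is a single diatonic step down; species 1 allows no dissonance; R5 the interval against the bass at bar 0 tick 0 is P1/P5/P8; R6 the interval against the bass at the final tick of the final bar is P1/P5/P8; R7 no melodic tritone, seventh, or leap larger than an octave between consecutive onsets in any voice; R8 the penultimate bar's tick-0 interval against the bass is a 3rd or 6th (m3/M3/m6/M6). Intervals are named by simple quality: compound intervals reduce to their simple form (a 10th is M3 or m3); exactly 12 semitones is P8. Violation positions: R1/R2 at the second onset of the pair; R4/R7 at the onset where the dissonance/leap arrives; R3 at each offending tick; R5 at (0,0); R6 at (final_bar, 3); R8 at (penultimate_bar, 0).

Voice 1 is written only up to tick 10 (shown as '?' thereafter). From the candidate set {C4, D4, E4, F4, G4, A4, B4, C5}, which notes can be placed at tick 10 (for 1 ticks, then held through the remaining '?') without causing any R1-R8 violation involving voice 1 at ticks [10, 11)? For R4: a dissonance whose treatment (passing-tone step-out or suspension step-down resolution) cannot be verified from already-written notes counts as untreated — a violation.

{A4, C4, C5, E4, G4}

C4: legal
D4: violates R4
E4: legal
F4: violates R4
G4: legal
A4: legal
B4: violates R4
C5: legal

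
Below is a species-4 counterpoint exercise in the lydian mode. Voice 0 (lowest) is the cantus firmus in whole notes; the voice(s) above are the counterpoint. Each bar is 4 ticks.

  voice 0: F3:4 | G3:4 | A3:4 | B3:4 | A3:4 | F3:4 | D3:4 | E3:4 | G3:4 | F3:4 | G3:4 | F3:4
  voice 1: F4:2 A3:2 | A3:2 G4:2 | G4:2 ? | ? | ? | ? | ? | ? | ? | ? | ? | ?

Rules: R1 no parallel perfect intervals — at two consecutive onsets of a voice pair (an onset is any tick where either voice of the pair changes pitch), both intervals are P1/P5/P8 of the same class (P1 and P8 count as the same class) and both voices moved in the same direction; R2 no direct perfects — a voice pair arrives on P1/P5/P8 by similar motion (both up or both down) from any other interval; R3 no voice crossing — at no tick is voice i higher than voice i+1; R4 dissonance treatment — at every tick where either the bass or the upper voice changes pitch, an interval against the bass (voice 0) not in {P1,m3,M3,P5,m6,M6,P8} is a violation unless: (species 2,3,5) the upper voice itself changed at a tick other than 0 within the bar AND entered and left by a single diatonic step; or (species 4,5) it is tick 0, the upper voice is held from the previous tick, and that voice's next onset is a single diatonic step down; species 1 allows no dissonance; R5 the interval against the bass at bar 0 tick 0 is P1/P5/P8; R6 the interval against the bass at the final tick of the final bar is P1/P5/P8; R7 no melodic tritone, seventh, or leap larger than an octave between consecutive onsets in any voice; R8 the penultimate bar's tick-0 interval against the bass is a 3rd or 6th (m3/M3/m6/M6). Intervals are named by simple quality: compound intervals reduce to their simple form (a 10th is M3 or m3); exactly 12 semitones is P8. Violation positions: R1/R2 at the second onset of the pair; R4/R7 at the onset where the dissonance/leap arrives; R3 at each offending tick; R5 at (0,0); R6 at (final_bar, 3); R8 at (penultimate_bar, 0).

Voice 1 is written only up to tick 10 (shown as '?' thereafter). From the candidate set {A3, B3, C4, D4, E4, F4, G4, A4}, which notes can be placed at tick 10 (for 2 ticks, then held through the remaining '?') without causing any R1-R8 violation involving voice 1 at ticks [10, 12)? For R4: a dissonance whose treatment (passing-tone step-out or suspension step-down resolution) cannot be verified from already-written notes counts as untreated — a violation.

{A4, C4, E4, F4, G4}

A3: violates R7
B3: violates R4
C4: legal
D4: violates R4
E4: legal
F4: legal
G4: legal
A4: legal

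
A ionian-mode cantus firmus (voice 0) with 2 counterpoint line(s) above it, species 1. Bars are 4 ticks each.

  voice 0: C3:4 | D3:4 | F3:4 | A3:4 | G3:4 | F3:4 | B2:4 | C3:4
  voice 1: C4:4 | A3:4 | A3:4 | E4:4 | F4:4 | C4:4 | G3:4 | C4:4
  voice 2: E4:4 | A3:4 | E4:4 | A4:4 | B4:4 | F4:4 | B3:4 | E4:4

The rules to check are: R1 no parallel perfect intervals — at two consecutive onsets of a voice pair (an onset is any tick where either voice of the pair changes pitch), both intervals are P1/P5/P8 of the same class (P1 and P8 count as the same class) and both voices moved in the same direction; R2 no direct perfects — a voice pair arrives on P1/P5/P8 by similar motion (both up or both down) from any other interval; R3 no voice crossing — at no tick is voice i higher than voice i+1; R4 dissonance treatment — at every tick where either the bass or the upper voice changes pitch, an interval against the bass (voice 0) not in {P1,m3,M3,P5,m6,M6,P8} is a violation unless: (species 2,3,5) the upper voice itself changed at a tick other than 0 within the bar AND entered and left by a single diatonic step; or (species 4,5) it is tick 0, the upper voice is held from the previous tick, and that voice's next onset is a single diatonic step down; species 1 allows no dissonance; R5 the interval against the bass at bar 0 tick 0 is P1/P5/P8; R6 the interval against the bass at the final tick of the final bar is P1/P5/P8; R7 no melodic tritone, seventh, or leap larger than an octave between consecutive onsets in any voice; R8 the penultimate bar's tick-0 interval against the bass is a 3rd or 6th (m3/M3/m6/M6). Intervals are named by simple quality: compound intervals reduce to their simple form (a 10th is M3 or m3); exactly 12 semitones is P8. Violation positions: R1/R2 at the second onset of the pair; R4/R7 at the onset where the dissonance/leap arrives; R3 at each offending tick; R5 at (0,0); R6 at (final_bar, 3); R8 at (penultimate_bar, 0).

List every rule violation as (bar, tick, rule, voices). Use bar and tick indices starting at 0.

bar 0: v0=C3 v1=C4 v2=E4 downbeat M3
bar 1: v0=D3 v1=A3 v2=A3 downbeat P5
bar 2: v0=F3 v1=A3 v2=E4 downbeat M7
bar 3: v0=A3 v1=E4 v2=A4 downbeat P8
bar 4: v0=G3 v1=F4 v2=B4 downbeat M3
bar 5: v0=F3 v1=C4 v2=F4 downbeat P8
bar 6: v0=B2 v1=G3 v2=B3 downbeat P8
bar 7: v0=C3 v1=C4 v2=E4 downbeat M3
  -> R5 @ bar 0 tick 0 v(0, 2): opens on M3
  -> R2 @ bar 1 tick 0 v(1, 2): C4/E4 M3 -> A3/A3 P1 similar
  -> R4 @ bar 2 tick 0 v(0, 2): F3/E4 M7 untreated
  -> R2 @ bar 3 tick 0 v(0, 1): F3/A3 M3 -> A3/E4 P5 similar
  -> R2 @ bar 3 tick 0 v(0, 2): F3/E4 M7 -> A3/A4 P8 similar
  -> R4 @ bar 4 tick 0 v(0, 1): G3/F4 m7 untreated
  -> R2 @ bar 5 tick 0 v(0, 1): G3/F4 m7 -> F3/C4 P5 similar
  -> R2 @ bar 5 tick 0 v(0, 2): G3/B4 M3 -> F3/F4 P8 similar
  -> R7 @ bar 5 tick 0 v(2,): B4->F4 leap 6st
  -> R1 @ bar 6 tick 0 v(0, 2): F3/F4 P8 -> B2/B3 P8 similar
  -> R7 @ bar 6 tick 0 v(0,): F3->B2 leap 6st
  -> R7 @ bar 6 tick 0 v(2,): F4->B3 leap 6st
  -> R8 @ bar 6 tick 0 v(0, 2): penult P8 not 3rd/6th
  -> R2 @ bar 7 tick 0 v(0, 1): B2/G3 m6 -> C3/C4 P8 similar
  -> R6 @ bar 7 tick 3 v(0, 2): closes on M3

(0, 0, R5, (0, 2))
(1, 0, R2, (1, 2))
(2, 0, R4, (0, 2))
(3, 0, R2, (0, 1))
(3, 0, R2, (0, 2))
(4, 0, R4, (0, 1))
(5, 0, R2, (0, 1))
(5, 0, R2, (0, 2))
(5, 0, R7, (2,))
(6, 0, R1, (0, 2))
(6, 0, R7, (0,))
(6, 0, R7, (2,))
(6, 0, R8, (0, 2))
(7, 0, R2, (0, 1))
(7, 3, R6, (0, 2))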